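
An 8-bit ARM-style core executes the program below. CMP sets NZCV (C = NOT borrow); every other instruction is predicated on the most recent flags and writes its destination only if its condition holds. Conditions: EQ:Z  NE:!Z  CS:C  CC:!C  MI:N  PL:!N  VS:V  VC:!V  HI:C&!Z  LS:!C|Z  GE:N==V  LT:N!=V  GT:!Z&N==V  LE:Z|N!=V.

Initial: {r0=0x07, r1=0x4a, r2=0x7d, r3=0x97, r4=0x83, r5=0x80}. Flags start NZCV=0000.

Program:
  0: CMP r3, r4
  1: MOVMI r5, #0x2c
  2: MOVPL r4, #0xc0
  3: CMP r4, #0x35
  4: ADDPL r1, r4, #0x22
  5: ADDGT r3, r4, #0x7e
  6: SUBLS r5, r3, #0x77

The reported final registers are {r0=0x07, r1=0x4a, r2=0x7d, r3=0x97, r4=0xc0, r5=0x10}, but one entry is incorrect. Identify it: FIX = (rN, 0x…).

FIX = (r5, 0x80)

0: ✓ CMP  NZCV=0010
1: · MOVMI
2: ✓ MOVPL  r4←0xc0
3: ✓ CMP  NZCV=1010
4: · ADDPL
5: · ADDGT
6: · SUBLS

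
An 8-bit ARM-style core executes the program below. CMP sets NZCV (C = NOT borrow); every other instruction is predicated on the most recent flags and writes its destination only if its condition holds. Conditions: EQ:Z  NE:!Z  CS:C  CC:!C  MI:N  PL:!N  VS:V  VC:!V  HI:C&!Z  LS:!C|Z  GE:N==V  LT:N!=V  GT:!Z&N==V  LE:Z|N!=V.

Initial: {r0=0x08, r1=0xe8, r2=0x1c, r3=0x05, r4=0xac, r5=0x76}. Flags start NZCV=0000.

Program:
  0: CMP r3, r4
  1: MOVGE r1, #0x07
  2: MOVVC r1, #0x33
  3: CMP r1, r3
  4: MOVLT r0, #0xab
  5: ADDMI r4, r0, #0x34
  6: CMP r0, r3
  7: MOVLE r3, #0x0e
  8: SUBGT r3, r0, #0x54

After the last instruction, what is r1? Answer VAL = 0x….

[0] flags=0000 → (cmp)
[1] flags=0000 GE?T → r1=0x07
[2] flags=0000 VC?T → r1=0x33
[3] flags=0010 → (cmp)
[4] flags=0010 LT?F → skip
[5] flags=0010 MI?F → skip
[6] flags=0010 → (cmp)
[7] flags=0010 LE?F → skip
[8] flags=0010 GT?T → r3=0xb4

VAL = 0x33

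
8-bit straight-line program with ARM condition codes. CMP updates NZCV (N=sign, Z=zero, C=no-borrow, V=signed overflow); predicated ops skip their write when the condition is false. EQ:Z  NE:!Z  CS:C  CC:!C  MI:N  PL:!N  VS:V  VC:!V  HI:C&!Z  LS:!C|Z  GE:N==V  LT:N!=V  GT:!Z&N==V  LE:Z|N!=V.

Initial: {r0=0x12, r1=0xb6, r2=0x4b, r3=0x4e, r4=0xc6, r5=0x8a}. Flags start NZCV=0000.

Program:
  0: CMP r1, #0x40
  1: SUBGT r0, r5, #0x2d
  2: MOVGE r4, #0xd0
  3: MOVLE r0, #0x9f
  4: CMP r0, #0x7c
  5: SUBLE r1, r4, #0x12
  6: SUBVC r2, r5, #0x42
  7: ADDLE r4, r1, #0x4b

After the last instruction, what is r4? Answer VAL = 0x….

VAL = 0xff

0: ✓ CMP  NZCV=0011
1: · SUBGT
2: · MOVGE
3: ✓ MOVLE  r0←0x9f
4: ✓ CMP  NZCV=0011
5: ✓ SUBLE  r1←0xb4
6: · SUBVC
7: ✓ ADDLE  r4←0xff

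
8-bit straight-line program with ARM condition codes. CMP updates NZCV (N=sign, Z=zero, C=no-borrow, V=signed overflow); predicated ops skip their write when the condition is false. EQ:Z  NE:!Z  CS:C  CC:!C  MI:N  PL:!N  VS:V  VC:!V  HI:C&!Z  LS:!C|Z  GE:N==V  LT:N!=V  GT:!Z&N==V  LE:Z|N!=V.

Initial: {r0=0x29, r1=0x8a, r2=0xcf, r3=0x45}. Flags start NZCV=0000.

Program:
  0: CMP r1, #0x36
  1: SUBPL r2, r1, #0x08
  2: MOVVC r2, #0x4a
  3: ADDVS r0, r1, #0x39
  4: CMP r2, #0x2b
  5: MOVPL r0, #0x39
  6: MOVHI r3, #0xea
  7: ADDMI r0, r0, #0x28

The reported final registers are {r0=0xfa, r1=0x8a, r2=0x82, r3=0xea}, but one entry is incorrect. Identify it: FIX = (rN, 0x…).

0: ✓ CMP  NZCV=0011
1: ✓ SUBPL  r2←0x82
2: · MOVVC
3: ✓ ADDVS  r0←0xc3
4: ✓ CMP  NZCV=0011
5: ✓ MOVPL  r0←0x39
6: ✓ MOVHI  r3←0xea
7: · ADDMI

FIX = (r0, 0x39)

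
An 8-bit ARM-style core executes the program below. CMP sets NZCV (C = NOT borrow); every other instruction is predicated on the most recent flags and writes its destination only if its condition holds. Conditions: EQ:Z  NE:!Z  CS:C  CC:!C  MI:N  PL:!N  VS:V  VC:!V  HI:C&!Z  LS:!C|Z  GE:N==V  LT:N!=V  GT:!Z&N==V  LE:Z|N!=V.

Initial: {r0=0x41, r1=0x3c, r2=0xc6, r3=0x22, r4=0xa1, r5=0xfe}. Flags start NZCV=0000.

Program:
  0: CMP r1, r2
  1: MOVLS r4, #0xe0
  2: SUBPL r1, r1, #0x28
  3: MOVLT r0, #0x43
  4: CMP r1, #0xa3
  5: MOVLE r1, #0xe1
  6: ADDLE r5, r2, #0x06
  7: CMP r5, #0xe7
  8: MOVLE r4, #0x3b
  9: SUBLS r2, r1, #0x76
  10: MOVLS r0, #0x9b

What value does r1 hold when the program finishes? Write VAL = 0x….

VAL = 0x14

0: ✓ CMP  NZCV=0000
1: ✓ MOVLS  r4←0xe0
2: ✓ SUBPL  r1←0x14
3: · MOVLT
4: ✓ CMP  NZCV=0000
5: · MOVLE
6: · ADDLE
7: ✓ CMP  NZCV=0010
8: · MOVLE
9: · SUBLS
10: · MOVLS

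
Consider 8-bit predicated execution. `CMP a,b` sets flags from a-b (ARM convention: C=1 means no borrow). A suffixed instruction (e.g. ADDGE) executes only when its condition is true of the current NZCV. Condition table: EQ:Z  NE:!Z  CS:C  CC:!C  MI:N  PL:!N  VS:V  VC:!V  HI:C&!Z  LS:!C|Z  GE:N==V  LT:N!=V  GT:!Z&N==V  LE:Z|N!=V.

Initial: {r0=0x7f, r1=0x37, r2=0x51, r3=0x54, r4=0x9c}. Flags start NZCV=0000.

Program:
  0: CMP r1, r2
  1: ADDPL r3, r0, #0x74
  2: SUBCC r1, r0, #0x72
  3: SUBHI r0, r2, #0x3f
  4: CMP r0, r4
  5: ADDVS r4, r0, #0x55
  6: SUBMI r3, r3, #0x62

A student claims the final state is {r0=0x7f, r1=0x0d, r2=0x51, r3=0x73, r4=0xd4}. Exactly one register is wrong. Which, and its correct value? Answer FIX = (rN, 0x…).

FIX = (r3, 0xf2)

0: ✓ CMP  NZCV=1000
1: · ADDPL
2: ✓ SUBCC  r1←0x0d
3: · SUBHI
4: ✓ CMP  NZCV=1001
5: ✓ ADDVS  r4←0xd4
6: ✓ SUBMI  r3←0xf2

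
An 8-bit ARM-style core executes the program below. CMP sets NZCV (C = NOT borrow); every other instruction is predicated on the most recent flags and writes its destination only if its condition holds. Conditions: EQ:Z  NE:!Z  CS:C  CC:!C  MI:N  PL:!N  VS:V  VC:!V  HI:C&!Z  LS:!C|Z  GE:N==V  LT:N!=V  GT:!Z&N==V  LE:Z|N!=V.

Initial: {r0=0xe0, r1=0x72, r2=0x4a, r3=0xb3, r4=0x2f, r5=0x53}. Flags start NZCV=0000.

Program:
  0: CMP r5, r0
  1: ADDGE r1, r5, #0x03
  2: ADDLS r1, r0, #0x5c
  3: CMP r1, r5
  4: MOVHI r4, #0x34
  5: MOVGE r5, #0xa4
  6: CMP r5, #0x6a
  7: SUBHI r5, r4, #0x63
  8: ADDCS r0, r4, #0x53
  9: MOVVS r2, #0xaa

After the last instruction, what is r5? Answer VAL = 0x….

[0] flags=0000 → (cmp)
[1] flags=0000 GE?T → r1=0x56
[2] flags=0000 LS?T → r1=0x3c
[3] flags=1000 → (cmp)
[4] flags=1000 HI?F → skip
[5] flags=1000 GE?F → skip
[6] flags=1000 → (cmp)
[7] flags=1000 HI?F → skip
[8] flags=1000 CS?F → skip
[9] flags=1000 VS?F → skip

VAL = 0x53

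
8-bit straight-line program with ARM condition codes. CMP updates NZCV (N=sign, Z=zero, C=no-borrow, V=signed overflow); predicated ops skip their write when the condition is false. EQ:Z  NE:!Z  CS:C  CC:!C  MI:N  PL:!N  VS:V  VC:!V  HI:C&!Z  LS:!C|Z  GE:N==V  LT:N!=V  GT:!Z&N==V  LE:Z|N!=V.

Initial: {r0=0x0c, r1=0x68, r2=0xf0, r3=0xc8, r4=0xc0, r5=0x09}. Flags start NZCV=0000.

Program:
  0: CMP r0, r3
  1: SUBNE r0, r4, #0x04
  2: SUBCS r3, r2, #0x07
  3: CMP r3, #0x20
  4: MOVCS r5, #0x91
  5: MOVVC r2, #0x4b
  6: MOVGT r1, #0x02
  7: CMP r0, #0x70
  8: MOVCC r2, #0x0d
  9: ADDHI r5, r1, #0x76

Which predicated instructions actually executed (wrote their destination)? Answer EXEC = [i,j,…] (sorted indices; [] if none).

[0] flags=0000 → (cmp)
[1] flags=0000 NE?T → r0=0xbc
[2] flags=0000 CS?F → skip
[3] flags=1010 → (cmp)
[4] flags=1010 CS?T → r5=0x91
[5] flags=1010 VC?T → r2=0x4b
[6] flags=1010 GT?F → skip
[7] flags=0011 → (cmp)
[8] flags=0011 CC?F → skip
[9] flags=0011 HI?T → r5=0xde

EXEC = [1,4,5,9]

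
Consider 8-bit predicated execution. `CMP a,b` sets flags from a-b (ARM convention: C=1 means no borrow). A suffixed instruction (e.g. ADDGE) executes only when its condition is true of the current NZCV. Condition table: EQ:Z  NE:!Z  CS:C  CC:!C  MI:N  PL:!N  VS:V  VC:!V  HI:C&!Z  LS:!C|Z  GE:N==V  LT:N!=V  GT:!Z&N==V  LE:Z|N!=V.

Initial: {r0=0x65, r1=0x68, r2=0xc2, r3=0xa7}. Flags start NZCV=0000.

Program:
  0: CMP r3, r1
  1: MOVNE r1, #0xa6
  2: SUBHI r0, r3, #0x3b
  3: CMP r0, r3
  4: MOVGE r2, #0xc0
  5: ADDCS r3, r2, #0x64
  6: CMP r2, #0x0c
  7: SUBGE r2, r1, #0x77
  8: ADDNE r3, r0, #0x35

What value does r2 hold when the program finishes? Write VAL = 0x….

0: ✓ CMP  NZCV=0011
1: ✓ MOVNE  r1←0xa6
2: ✓ SUBHI  r0←0x6c
3: ✓ CMP  NZCV=1001
4: ✓ MOVGE  r2←0xc0
5: · ADDCS
6: ✓ CMP  NZCV=1010
7: · SUBGE
8: ✓ ADDNE  r3←0xa1

VAL = 0xc0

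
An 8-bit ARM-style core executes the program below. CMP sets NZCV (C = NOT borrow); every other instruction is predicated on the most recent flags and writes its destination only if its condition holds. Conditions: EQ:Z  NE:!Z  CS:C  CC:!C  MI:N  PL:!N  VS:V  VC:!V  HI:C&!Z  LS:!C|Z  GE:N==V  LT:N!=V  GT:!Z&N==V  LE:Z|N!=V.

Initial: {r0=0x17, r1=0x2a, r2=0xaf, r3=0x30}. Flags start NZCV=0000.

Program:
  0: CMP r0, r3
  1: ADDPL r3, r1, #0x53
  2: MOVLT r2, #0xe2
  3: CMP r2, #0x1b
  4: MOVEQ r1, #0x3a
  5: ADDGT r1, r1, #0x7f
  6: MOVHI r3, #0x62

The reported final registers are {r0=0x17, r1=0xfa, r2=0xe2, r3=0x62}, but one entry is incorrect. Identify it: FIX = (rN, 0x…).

FIX = (r1, 0x2a)

0: ✓ CMP  NZCV=1000
1: · ADDPL
2: ✓ MOVLT  r2←0xe2
3: ✓ CMP  NZCV=1010
4: · MOVEQ
5: · ADDGT
6: ✓ MOVHI  r3←0x62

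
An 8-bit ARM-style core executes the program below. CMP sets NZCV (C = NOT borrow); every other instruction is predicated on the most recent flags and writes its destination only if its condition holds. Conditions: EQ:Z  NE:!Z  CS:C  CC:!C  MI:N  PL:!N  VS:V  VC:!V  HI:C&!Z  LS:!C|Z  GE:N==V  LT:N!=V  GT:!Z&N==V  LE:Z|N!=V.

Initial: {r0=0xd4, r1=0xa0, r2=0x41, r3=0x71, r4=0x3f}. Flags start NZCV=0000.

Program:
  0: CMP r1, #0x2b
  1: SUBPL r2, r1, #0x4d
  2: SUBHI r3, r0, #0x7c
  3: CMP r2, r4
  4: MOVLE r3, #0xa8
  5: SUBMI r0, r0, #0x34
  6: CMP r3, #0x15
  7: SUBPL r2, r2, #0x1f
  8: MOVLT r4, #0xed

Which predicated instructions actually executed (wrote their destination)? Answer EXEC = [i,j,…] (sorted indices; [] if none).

EXEC = [1,2,7]

0: ✓ CMP  NZCV=0011
1: ✓ SUBPL  r2←0x53
2: ✓ SUBHI  r3←0x58
3: ✓ CMP  NZCV=0010
4: · MOVLE
5: · SUBMI
6: ✓ CMP  NZCV=0010
7: ✓ SUBPL  r2←0x34
8: · MOVLT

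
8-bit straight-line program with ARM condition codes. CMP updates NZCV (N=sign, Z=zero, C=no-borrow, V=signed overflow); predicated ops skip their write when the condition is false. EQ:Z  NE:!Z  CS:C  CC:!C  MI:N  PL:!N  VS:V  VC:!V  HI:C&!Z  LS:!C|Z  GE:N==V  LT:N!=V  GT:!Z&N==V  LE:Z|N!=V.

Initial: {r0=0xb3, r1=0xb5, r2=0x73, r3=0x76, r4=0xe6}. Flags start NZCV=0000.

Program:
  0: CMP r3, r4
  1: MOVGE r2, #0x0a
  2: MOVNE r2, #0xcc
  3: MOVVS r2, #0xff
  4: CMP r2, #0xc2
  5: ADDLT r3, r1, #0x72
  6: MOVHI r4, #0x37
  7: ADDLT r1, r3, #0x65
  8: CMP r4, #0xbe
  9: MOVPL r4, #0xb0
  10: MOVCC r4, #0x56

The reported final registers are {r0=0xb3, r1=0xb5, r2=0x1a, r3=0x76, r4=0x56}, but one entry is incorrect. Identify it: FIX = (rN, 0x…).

FIX = (r2, 0xff)

0: ✓ CMP  NZCV=1001
1: ✓ MOVGE  r2←0x0a
2: ✓ MOVNE  r2←0xcc
3: ✓ MOVVS  r2←0xff
4: ✓ CMP  NZCV=0010
5: · ADDLT
6: ✓ MOVHI  r4←0x37
7: · ADDLT
8: ✓ CMP  NZCV=0000
9: ✓ MOVPL  r4←0xb0
10: ✓ MOVCC  r4←0x56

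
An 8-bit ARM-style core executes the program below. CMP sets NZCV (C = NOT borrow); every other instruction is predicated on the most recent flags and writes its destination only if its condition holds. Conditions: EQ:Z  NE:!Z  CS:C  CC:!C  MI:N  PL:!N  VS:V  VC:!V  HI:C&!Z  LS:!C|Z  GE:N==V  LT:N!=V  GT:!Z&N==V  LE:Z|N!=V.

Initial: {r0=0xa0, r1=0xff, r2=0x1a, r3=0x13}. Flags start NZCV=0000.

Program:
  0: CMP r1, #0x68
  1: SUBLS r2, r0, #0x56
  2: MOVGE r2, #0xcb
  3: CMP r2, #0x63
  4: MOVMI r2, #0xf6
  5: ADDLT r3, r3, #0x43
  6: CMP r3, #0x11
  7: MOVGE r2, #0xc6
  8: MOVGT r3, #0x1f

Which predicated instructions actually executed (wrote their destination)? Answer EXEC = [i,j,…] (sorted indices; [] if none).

[0] flags=1010 → (cmp)
[1] flags=1010 LS?F → skip
[2] flags=1010 GE?F → skip
[3] flags=1000 → (cmp)
[4] flags=1000 MI?T → r2=0xf6
[5] flags=1000 LT?T → r3=0x56
[6] flags=0010 → (cmp)
[7] flags=0010 GE?T → r2=0xc6
[8] flags=0010 GT?T → r3=0x1f

EXEC = [4,5,7,8]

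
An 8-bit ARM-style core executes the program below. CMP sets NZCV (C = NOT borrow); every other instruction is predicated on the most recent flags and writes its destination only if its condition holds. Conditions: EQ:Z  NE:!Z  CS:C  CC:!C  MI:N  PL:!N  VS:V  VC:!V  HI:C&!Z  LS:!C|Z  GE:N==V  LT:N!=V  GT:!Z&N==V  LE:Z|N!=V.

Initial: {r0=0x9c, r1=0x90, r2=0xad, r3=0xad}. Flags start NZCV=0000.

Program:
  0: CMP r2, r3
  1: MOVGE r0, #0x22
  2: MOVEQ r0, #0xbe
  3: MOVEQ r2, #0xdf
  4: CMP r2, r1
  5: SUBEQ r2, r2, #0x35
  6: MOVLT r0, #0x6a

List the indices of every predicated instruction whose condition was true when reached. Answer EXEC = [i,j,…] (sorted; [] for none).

EXEC = [1,2,3]

0: ✓ CMP  NZCV=0110
1: ✓ MOVGE  r0←0x22
2: ✓ MOVEQ  r0←0xbe
3: ✓ MOVEQ  r2←0xdf
4: ✓ CMP  NZCV=0010
5: · SUBEQ
6: · MOVLT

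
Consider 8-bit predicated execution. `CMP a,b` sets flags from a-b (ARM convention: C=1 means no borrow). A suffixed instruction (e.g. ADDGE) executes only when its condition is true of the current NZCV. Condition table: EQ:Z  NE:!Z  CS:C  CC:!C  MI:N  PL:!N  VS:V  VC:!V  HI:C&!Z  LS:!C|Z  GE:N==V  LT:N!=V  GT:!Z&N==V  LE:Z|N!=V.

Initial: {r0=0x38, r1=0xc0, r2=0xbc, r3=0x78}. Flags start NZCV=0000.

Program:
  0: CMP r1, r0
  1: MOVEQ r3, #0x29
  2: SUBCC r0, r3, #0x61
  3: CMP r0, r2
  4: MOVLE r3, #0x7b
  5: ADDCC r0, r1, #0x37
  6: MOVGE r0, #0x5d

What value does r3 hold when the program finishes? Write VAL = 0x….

[0] flags=1010 → (cmp)
[1] flags=1010 EQ?F → skip
[2] flags=1010 CC?F → skip
[3] flags=0000 → (cmp)
[4] flags=0000 LE?F → skip
[5] flags=0000 CC?T → r0=0xf7
[6] flags=0000 GE?T → r0=0x5d

VAL = 0x78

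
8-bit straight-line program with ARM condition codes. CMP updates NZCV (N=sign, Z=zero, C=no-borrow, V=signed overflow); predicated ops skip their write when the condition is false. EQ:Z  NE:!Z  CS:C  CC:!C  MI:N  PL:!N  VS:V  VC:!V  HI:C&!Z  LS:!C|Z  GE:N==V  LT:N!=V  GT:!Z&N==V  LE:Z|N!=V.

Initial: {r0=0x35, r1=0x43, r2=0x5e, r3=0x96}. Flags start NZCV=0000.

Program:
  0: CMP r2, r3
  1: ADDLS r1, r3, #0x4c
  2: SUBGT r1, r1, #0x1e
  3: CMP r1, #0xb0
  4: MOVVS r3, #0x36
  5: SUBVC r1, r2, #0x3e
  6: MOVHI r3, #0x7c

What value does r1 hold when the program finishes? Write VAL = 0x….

VAL = 0x20

0: ✓ CMP  NZCV=1001
1: ✓ ADDLS  r1←0xe2
2: ✓ SUBGT  r1←0xc4
3: ✓ CMP  NZCV=0010
4: · MOVVS
5: ✓ SUBVC  r1←0x20
6: ✓ MOVHI  r3←0x7c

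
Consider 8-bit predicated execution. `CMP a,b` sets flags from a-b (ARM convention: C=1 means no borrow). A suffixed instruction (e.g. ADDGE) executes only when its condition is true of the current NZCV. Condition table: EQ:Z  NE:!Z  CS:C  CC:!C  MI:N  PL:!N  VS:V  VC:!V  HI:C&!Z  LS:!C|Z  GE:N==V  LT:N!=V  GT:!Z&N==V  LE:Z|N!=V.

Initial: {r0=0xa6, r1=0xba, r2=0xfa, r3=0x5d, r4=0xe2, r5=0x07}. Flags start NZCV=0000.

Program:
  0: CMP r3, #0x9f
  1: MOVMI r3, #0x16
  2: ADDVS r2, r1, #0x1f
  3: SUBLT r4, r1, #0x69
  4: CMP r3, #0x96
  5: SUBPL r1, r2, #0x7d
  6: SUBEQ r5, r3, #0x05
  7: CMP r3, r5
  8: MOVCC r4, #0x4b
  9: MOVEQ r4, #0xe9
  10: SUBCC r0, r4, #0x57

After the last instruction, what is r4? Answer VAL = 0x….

VAL = 0xe2

0: ✓ CMP  NZCV=1001
1: ✓ MOVMI  r3←0x16
2: ✓ ADDVS  r2←0xd9
3: · SUBLT
4: ✓ CMP  NZCV=1001
5: · SUBPL
6: · SUBEQ
7: ✓ CMP  NZCV=0010
8: · MOVCC
9: · MOVEQ
10: · SUBCC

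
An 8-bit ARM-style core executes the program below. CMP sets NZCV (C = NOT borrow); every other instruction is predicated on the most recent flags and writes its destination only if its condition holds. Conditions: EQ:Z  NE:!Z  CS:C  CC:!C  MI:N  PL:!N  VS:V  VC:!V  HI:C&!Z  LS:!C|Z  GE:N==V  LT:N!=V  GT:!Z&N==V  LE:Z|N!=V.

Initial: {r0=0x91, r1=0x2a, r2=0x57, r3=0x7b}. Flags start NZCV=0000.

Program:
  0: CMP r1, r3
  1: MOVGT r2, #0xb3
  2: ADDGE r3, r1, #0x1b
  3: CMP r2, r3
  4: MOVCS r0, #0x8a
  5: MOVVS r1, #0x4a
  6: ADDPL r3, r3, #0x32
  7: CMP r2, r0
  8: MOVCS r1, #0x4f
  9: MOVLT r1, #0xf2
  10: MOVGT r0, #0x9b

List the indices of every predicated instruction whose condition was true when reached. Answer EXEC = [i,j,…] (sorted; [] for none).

0: ✓ CMP  NZCV=1000
1: · MOVGT
2: · ADDGE
3: ✓ CMP  NZCV=1000
4: · MOVCS
5: · MOVVS
6: · ADDPL
7: ✓ CMP  NZCV=1001
8: · MOVCS
9: · MOVLT
10: ✓ MOVGT  r0←0x9b

EXEC = [10]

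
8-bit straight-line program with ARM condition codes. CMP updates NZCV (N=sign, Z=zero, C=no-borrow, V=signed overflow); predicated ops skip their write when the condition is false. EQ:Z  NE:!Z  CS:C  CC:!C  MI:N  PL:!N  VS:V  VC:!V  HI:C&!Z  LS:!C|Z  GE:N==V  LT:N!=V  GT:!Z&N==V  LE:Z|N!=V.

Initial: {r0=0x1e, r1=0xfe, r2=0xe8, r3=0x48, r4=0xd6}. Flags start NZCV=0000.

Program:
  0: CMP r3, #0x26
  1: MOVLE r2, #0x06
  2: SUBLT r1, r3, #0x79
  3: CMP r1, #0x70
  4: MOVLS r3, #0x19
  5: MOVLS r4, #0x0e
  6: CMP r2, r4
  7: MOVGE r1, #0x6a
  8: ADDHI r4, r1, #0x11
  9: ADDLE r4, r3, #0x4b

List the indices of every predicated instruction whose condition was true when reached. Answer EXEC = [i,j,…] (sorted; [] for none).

0: ✓ CMP  NZCV=0010
1: · MOVLE
2: · SUBLT
3: ✓ CMP  NZCV=1010
4: · MOVLS
5: · MOVLS
6: ✓ CMP  NZCV=0010
7: ✓ MOVGE  r1←0x6a
8: ✓ ADDHI  r4←0x7b
9: · ADDLE

EXEC = [7,8]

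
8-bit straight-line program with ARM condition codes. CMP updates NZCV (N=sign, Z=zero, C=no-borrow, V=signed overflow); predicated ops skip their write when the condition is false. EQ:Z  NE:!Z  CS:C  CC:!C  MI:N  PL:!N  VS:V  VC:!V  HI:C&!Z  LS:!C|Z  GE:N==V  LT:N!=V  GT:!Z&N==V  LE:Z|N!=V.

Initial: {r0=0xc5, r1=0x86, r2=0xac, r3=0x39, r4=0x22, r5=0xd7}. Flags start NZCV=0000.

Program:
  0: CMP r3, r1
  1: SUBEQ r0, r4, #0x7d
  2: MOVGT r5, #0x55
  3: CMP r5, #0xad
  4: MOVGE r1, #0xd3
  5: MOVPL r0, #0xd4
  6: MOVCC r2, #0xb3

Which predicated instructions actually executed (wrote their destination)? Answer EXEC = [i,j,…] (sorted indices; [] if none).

EXEC = [2,4,6]

0: ✓ CMP  NZCV=1001
1: · SUBEQ
2: ✓ MOVGT  r5←0x55
3: ✓ CMP  NZCV=1001
4: ✓ MOVGE  r1←0xd3
5: · MOVPL
6: ✓ MOVCC  r2←0xb3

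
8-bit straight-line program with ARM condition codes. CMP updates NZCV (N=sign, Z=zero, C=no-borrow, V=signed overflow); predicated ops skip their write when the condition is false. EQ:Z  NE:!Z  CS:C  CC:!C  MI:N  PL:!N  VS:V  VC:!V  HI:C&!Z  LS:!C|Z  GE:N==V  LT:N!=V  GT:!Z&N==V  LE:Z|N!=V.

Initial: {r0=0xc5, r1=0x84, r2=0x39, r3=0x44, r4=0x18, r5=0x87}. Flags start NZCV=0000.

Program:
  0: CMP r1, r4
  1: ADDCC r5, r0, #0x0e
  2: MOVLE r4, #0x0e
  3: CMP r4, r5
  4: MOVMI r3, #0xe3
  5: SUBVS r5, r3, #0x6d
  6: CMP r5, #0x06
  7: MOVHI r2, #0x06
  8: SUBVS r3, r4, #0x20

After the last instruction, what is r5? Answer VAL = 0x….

VAL = 0x76

0: ✓ CMP  NZCV=0011
1: · ADDCC
2: ✓ MOVLE  r4←0x0e
3: ✓ CMP  NZCV=1001
4: ✓ MOVMI  r3←0xe3
5: ✓ SUBVS  r5←0x76
6: ✓ CMP  NZCV=0010
7: ✓ MOVHI  r2←0x06
8: · SUBVS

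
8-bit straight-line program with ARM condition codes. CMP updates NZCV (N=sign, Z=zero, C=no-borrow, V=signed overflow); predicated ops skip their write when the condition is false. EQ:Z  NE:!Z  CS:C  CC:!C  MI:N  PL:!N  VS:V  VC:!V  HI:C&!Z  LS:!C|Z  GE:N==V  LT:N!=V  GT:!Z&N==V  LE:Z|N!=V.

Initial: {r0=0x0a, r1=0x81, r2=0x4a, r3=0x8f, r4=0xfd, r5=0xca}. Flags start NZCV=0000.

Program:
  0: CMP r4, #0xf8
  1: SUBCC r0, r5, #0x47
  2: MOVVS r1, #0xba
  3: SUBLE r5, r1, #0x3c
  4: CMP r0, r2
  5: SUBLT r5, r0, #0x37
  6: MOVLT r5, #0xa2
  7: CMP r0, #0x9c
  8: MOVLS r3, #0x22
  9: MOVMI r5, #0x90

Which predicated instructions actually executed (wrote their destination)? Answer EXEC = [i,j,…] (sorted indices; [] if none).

EXEC = [5,6,8]

0: ✓ CMP  NZCV=0010
1: · SUBCC
2: · MOVVS
3: · SUBLE
4: ✓ CMP  NZCV=1000
5: ✓ SUBLT  r5←0xd3
6: ✓ MOVLT  r5←0xa2
7: ✓ CMP  NZCV=0000
8: ✓ MOVLS  r3←0x22
9: · MOVMI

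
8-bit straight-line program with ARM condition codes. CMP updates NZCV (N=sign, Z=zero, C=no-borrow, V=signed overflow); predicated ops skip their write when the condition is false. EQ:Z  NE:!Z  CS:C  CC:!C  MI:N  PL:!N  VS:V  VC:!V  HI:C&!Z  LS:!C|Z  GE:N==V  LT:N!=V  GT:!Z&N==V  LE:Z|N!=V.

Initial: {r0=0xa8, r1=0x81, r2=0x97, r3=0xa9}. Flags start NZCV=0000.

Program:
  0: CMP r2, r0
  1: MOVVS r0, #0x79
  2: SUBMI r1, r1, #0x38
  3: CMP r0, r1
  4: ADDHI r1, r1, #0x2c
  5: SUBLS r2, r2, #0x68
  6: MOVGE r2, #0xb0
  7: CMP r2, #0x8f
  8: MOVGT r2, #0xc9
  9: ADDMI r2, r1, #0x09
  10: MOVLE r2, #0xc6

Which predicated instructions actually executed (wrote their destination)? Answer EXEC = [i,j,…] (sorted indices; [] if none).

0: ✓ CMP  NZCV=1000
1: · MOVVS
2: ✓ SUBMI  r1←0x49
3: ✓ CMP  NZCV=0011
4: ✓ ADDHI  r1←0x75
5: · SUBLS
6: · MOVGE
7: ✓ CMP  NZCV=0010
8: ✓ MOVGT  r2←0xc9
9: · ADDMI
10: · MOVLE

EXEC = [2,4,8]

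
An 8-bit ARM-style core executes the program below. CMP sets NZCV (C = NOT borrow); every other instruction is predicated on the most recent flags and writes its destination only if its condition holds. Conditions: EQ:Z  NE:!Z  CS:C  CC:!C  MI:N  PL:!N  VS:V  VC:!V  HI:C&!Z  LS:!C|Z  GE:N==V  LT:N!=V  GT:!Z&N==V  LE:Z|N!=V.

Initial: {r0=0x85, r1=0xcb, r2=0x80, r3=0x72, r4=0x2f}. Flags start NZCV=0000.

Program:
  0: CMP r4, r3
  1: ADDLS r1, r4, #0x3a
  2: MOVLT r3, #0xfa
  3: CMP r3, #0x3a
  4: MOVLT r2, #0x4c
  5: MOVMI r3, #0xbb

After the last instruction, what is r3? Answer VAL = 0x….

VAL = 0xbb

[0] flags=1000 → (cmp)
[1] flags=1000 LS?T → r1=0x69
[2] flags=1000 LT?T → r3=0xfa
[3] flags=1010 → (cmp)
[4] flags=1010 LT?T → r2=0x4c
[5] flags=1010 MI?T → r3=0xbb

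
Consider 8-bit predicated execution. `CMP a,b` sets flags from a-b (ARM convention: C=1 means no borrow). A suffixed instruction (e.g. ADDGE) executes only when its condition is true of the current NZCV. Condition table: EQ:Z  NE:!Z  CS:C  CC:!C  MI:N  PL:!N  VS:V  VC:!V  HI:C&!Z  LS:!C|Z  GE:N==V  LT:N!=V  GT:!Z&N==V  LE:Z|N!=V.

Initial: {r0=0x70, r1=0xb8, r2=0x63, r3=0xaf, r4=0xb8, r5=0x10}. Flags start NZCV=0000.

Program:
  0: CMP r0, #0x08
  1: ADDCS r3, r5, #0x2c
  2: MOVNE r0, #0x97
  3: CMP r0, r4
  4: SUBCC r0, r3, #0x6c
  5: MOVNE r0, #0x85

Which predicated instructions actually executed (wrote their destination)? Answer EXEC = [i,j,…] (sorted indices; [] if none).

EXEC = [1,2,4,5]

[0] flags=0010 → (cmp)
[1] flags=0010 CS?T → r3=0x3c
[2] flags=0010 NE?T → r0=0x97
[3] flags=1000 → (cmp)
[4] flags=1000 CC?T → r0=0xd0
[5] flags=1000 NE?T → r0=0x85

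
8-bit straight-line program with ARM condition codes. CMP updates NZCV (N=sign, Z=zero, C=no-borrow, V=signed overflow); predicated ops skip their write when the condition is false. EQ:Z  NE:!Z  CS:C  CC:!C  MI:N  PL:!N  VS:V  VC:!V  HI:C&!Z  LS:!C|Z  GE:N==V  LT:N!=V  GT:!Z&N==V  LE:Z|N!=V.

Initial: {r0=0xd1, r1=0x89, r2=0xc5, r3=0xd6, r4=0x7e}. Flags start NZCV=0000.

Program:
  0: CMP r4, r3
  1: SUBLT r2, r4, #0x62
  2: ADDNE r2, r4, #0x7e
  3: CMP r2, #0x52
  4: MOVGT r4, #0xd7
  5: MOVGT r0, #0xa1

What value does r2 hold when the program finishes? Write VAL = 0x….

0: ✓ CMP  NZCV=1001
1: · SUBLT
2: ✓ ADDNE  r2←0xfc
3: ✓ CMP  NZCV=1010
4: · MOVGT
5: · MOVGT

VAL = 0xfc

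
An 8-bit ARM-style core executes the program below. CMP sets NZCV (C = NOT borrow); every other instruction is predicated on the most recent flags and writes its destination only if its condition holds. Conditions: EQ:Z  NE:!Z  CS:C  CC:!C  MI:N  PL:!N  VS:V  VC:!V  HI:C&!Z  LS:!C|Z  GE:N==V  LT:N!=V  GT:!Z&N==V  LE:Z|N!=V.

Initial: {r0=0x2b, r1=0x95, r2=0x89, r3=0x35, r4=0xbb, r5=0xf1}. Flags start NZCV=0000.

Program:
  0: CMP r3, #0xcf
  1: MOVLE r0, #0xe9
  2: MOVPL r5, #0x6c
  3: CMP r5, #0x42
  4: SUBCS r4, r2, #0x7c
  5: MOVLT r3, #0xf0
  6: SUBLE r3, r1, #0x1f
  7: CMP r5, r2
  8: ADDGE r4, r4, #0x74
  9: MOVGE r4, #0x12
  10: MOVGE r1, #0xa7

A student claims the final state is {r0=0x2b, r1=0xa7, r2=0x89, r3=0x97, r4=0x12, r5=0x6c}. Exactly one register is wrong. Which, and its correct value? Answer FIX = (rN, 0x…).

FIX = (r3, 0x35)

0: ✓ CMP  NZCV=0000
1: · MOVLE
2: ✓ MOVPL  r5←0x6c
3: ✓ CMP  NZCV=0010
4: ✓ SUBCS  r4←0x0d
5: · MOVLT
6: · SUBLE
7: ✓ CMP  NZCV=1001
8: ✓ ADDGE  r4←0x81
9: ✓ MOVGE  r4←0x12
10: ✓ MOVGE  r1←0xa7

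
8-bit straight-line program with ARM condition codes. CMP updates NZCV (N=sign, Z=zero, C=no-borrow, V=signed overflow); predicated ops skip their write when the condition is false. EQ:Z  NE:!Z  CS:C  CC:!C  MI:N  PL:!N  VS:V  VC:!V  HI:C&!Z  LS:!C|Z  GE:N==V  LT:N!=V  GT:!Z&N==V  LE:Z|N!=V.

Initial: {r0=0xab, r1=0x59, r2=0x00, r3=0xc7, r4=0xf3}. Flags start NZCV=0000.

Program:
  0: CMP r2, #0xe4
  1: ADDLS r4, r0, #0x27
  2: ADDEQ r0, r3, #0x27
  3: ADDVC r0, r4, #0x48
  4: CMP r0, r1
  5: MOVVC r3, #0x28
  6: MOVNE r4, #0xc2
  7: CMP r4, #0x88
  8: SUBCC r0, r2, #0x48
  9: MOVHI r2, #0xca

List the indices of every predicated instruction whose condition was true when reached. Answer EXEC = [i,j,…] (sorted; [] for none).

EXEC = [1,3,5,6,9]

[0] flags=0000 → (cmp)
[1] flags=0000 LS?T → r4=0xd2
[2] flags=0000 EQ?F → skip
[3] flags=0000 VC?T → r0=0x1a
[4] flags=1000 → (cmp)
[5] flags=1000 VC?T → r3=0x28
[6] flags=1000 NE?T → r4=0xc2
[7] flags=0010 → (cmp)
[8] flags=0010 CC?F → skip
[9] flags=0010 HI?T → r2=0xca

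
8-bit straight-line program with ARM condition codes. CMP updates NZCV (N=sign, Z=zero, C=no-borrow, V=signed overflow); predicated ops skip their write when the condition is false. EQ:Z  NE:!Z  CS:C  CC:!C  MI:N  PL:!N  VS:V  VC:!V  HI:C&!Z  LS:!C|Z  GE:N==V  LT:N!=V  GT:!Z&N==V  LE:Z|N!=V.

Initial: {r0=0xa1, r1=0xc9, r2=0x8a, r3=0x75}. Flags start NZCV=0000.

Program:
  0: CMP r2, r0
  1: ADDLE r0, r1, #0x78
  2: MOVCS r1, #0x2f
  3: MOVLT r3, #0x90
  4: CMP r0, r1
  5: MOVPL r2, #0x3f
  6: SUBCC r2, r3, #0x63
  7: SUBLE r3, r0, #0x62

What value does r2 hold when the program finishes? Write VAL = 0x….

VAL = 0x2d

0: ✓ CMP  NZCV=1000
1: ✓ ADDLE  r0←0x41
2: · MOVCS
3: ✓ MOVLT  r3←0x90
4: ✓ CMP  NZCV=0000
5: ✓ MOVPL  r2←0x3f
6: ✓ SUBCC  r2←0x2d
7: · SUBLE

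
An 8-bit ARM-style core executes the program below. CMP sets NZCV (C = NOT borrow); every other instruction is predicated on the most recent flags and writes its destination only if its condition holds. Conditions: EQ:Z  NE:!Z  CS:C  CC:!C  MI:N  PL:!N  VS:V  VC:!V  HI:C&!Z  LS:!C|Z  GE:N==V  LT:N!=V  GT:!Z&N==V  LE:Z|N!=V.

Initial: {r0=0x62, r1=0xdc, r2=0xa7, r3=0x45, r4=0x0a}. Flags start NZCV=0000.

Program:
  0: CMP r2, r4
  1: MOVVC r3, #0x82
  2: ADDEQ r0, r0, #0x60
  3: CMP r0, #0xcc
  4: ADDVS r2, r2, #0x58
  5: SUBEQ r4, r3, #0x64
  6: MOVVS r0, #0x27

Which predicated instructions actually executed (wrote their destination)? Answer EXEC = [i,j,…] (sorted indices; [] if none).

[0] flags=1010 → (cmp)
[1] flags=1010 VC?T → r3=0x82
[2] flags=1010 EQ?F → skip
[3] flags=1001 → (cmp)
[4] flags=1001 VS?T → r2=0xff
[5] flags=1001 EQ?F → skip
[6] flags=1001 VS?T → r0=0x27

EXEC = [1,4,6]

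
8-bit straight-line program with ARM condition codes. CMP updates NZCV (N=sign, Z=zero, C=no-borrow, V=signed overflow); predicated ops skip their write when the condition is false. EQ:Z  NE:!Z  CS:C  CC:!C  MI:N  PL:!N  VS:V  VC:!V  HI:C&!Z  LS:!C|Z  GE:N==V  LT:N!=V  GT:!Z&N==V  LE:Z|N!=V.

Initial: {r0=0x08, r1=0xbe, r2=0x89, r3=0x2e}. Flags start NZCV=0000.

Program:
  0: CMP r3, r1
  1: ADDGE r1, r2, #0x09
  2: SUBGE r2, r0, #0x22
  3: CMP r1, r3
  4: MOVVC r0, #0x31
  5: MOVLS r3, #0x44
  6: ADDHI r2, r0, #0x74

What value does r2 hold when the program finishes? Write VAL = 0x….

VAL = 0x7c

[0] flags=0000 → (cmp)
[1] flags=0000 GE?T → r1=0x92
[2] flags=0000 GE?T → r2=0xe6
[3] flags=0011 → (cmp)
[4] flags=0011 VC?F → skip
[5] flags=0011 LS?F → skip
[6] flags=0011 HI?T → r2=0x7c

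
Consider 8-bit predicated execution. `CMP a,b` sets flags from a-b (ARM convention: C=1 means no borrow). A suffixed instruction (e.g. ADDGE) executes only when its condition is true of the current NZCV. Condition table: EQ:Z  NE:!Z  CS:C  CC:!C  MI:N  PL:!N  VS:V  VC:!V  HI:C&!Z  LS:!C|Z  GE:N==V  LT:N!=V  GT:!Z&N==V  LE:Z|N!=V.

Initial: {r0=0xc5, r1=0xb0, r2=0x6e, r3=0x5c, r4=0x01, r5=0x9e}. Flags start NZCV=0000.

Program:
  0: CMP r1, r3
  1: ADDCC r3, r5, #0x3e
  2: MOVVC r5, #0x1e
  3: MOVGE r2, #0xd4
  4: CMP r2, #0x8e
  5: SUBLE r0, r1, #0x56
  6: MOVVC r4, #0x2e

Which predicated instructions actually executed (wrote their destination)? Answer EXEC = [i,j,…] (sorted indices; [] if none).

[0] flags=0011 → (cmp)
[1] flags=0011 CC?F → skip
[2] flags=0011 VC?F → skip
[3] flags=0011 GE?F → skip
[4] flags=1001 → (cmp)
[5] flags=1001 LE?F → skip
[6] flags=1001 VC?F → skip

EXEC = []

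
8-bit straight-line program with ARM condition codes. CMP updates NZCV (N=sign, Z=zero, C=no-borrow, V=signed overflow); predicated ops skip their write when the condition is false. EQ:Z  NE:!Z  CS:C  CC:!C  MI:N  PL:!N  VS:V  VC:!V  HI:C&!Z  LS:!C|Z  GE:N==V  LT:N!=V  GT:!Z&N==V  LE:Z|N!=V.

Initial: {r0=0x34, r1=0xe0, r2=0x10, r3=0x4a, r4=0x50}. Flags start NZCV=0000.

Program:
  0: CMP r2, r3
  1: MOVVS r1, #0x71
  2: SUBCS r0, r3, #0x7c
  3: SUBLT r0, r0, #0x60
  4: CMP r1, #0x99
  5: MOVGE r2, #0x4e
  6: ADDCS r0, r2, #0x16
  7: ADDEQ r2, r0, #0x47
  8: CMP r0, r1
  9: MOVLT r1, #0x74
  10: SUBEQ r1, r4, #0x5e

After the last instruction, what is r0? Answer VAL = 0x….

0: ✓ CMP  NZCV=1000
1: · MOVVS
2: · SUBCS
3: ✓ SUBLT  r0←0xd4
4: ✓ CMP  NZCV=0010
5: ✓ MOVGE  r2←0x4e
6: ✓ ADDCS  r0←0x64
7: · ADDEQ
8: ✓ CMP  NZCV=1001
9: · MOVLT
10: · SUBEQ

VAL = 0x64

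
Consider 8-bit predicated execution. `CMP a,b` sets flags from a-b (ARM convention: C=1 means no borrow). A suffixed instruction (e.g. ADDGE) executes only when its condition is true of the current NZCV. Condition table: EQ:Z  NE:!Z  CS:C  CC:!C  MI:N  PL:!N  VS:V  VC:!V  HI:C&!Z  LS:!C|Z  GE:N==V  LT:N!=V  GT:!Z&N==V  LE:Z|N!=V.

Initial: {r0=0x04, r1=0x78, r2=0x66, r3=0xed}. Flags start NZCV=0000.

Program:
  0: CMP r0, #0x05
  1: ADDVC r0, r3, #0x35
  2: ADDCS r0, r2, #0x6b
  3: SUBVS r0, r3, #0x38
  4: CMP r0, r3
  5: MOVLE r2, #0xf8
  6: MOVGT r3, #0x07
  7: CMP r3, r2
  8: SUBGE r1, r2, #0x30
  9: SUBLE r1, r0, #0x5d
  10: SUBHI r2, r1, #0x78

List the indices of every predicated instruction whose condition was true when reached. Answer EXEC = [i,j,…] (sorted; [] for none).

EXEC = [1,6,9]

[0] flags=1000 → (cmp)
[1] flags=1000 VC?T → r0=0x22
[2] flags=1000 CS?F → skip
[3] flags=1000 VS?F → skip
[4] flags=0000 → (cmp)
[5] flags=0000 LE?F → skip
[6] flags=0000 GT?T → r3=0x07
[7] flags=1000 → (cmp)
[8] flags=1000 GE?F → skip
[9] flags=1000 LE?T → r1=0xc5
[10] flags=1000 HI?F → skip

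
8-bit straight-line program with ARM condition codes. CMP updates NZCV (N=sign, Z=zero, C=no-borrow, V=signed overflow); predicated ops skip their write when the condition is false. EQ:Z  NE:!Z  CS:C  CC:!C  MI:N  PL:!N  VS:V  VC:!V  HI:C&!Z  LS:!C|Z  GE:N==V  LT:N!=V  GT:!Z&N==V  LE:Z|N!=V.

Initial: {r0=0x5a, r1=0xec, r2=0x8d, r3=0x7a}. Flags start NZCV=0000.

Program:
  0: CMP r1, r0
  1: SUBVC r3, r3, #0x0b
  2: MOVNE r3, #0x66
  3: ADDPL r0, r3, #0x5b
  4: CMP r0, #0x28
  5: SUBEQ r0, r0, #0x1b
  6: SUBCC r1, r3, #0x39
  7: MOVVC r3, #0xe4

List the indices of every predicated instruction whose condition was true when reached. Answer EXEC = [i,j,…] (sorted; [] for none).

EXEC = [1,2,7]

0: ✓ CMP  NZCV=1010
1: ✓ SUBVC  r3←0x6f
2: ✓ MOVNE  r3←0x66
3: · ADDPL
4: ✓ CMP  NZCV=0010
5: · SUBEQ
6: · SUBCC
7: ✓ MOVVC  r3←0xe4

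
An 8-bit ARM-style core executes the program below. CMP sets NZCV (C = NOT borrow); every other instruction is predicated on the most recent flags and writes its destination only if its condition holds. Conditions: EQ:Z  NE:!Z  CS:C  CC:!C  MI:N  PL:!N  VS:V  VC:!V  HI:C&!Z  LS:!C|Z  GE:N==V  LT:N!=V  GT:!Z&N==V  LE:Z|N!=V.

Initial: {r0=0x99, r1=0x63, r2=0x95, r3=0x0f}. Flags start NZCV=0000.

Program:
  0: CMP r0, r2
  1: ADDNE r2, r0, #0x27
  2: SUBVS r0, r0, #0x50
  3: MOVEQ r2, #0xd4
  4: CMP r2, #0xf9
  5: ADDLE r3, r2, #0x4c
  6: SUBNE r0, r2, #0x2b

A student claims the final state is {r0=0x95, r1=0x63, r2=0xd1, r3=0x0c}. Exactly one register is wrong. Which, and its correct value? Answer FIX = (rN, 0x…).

FIX = (r2, 0xc0)

[0] flags=0010 → (cmp)
[1] flags=0010 NE?T → r2=0xc0
[2] flags=0010 VS?F → skip
[3] flags=0010 EQ?F → skip
[4] flags=1000 → (cmp)
[5] flags=1000 LE?T → r3=0x0c
[6] flags=1000 NE?T → r0=0x95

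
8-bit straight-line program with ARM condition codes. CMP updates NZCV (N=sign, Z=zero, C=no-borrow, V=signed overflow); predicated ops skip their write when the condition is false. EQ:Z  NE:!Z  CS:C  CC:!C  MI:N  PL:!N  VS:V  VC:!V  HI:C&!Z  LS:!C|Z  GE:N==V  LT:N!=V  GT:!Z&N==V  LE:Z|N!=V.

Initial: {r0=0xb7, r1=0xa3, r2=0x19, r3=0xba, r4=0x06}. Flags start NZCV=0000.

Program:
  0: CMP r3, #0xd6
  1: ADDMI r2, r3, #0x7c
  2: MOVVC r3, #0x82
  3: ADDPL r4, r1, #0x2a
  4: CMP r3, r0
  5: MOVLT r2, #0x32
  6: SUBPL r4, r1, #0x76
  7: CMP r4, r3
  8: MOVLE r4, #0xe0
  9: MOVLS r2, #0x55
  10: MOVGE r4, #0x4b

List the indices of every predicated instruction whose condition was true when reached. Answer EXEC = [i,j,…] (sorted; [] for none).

0: ✓ CMP  NZCV=1000
1: ✓ ADDMI  r2←0x36
2: ✓ MOVVC  r3←0x82
3: · ADDPL
4: ✓ CMP  NZCV=1000
5: ✓ MOVLT  r2←0x32
6: · SUBPL
7: ✓ CMP  NZCV=1001
8: · MOVLE
9: ✓ MOVLS  r2←0x55
10: ✓ MOVGE  r4←0x4b

EXEC = [1,2,5,9,10]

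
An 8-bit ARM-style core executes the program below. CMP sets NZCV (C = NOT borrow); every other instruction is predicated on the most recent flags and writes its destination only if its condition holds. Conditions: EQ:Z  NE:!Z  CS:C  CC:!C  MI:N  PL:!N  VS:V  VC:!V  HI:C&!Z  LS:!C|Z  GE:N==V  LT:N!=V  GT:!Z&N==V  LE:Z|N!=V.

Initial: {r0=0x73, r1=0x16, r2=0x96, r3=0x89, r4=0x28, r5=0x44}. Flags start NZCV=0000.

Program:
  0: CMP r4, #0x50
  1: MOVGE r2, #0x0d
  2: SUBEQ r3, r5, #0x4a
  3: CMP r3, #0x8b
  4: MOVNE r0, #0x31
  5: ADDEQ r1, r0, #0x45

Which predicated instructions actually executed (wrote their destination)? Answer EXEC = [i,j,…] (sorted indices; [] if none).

0: ✓ CMP  NZCV=1000
1: · MOVGE
2: · SUBEQ
3: ✓ CMP  NZCV=1000
4: ✓ MOVNE  r0←0x31
5: · ADDEQ

EXEC = [4]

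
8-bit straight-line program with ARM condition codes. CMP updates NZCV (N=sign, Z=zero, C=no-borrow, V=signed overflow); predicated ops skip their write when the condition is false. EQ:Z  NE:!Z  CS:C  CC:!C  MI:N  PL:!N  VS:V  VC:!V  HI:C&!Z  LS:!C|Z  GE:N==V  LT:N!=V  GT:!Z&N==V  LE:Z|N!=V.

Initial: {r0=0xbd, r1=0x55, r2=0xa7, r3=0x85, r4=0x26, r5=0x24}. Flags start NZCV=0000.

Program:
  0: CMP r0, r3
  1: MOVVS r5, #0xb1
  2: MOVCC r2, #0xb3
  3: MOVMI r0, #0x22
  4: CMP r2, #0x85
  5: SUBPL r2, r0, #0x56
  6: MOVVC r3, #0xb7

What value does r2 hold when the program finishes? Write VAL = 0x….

[0] flags=0010 → (cmp)
[1] flags=0010 VS?F → skip
[2] flags=0010 CC?F → skip
[3] flags=0010 MI?F → skip
[4] flags=0010 → (cmp)
[5] flags=0010 PL?T → r2=0x67
[6] flags=0010 VC?T → r3=0xb7

VAL = 0x67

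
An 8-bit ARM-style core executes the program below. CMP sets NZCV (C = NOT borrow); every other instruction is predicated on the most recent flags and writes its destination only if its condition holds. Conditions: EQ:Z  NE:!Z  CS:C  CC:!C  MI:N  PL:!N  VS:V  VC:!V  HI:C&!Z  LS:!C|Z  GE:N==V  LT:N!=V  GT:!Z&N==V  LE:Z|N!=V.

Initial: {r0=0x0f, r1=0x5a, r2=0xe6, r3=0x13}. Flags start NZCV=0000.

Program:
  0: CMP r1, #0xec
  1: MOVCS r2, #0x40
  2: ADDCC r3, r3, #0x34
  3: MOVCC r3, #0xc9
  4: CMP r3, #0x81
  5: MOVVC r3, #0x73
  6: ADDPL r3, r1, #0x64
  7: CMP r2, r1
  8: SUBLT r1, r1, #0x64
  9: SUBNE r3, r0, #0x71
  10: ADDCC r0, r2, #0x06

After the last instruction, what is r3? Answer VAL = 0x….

[0] flags=0000 → (cmp)
[1] flags=0000 CS?F → skip
[2] flags=0000 CC?T → r3=0x47
[3] flags=0000 CC?T → r3=0xc9
[4] flags=0010 → (cmp)
[5] flags=0010 VC?T → r3=0x73
[6] flags=0010 PL?T → r3=0xbe
[7] flags=1010 → (cmp)
[8] flags=1010 LT?T → r1=0xf6
[9] flags=1010 NE?T → r3=0x9e
[10] flags=1010 CC?F → skip

VAL = 0x9e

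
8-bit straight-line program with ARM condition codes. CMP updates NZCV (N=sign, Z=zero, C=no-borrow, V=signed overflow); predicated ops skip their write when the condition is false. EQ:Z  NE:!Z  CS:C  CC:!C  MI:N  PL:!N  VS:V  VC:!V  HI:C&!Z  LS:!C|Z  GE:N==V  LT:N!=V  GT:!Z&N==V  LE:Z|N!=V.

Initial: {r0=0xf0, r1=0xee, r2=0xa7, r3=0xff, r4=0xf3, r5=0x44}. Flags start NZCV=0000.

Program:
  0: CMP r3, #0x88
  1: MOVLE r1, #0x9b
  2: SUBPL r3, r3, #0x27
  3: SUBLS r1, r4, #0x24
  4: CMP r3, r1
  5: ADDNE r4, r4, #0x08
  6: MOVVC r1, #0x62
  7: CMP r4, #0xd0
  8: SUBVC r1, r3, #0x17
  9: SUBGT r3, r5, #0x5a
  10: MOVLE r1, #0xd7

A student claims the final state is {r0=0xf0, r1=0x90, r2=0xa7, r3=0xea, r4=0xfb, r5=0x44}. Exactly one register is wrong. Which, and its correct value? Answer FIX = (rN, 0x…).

FIX = (r1, 0xc1)

[0] flags=0010 → (cmp)
[1] flags=0010 LE?F → skip
[2] flags=0010 PL?T → r3=0xd8
[3] flags=0010 LS?F → skip
[4] flags=1000 → (cmp)
[5] flags=1000 NE?T → r4=0xfb
[6] flags=1000 VC?T → r1=0x62
[7] flags=0010 → (cmp)
[8] flags=0010 VC?T → r1=0xc1
[9] flags=0010 GT?T → r3=0xea
[10] flags=0010 LE?F → skip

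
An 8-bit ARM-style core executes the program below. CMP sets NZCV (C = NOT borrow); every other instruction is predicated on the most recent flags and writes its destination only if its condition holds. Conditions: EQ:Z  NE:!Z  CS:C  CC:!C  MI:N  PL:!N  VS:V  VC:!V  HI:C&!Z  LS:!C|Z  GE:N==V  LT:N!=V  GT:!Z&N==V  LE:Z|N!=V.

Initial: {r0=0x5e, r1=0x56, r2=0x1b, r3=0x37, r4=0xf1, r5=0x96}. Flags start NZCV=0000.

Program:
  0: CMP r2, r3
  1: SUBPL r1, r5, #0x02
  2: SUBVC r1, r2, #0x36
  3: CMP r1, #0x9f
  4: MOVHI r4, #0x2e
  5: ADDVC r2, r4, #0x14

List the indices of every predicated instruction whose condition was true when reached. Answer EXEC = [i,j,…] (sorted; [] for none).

[0] flags=1000 → (cmp)
[1] flags=1000 PL?F → skip
[2] flags=1000 VC?T → r1=0xe5
[3] flags=0010 → (cmp)
[4] flags=0010 HI?T → r4=0x2e
[5] flags=0010 VC?T → r2=0x42

EXEC = [2,4,5]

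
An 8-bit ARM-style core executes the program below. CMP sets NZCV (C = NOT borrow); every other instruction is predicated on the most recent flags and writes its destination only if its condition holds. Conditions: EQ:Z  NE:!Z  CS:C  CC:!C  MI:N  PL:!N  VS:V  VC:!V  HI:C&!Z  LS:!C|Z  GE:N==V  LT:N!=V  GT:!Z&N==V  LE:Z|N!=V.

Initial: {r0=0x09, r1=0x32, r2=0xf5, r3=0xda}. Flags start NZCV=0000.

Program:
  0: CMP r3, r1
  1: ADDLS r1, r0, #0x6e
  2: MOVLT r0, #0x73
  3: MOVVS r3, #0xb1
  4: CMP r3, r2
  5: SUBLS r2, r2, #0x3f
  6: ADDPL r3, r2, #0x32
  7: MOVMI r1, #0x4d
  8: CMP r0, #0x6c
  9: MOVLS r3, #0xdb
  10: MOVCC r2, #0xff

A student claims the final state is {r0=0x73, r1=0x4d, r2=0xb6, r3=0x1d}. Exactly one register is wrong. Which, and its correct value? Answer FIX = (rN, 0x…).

FIX = (r3, 0xda)

0: ✓ CMP  NZCV=1010
1: · ADDLS
2: ✓ MOVLT  r0←0x73
3: · MOVVS
4: ✓ CMP  NZCV=1000
5: ✓ SUBLS  r2←0xb6
6: · ADDPL
7: ✓ MOVMI  r1←0x4d
8: ✓ CMP  NZCV=0010
9: · MOVLS
10: · MOVCC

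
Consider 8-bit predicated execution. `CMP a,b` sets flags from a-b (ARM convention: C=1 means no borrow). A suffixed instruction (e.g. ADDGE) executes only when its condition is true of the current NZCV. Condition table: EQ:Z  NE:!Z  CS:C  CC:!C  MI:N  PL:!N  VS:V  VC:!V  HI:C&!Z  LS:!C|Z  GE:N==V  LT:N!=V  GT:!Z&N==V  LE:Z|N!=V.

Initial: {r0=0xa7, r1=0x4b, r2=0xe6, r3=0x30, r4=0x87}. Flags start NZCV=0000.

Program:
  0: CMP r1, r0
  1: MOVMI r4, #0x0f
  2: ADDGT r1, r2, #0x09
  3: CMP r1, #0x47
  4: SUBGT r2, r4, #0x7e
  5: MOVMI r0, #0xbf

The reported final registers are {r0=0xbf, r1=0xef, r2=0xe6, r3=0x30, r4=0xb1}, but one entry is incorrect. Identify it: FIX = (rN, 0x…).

0: ✓ CMP  NZCV=1001
1: ✓ MOVMI  r4←0x0f
2: ✓ ADDGT  r1←0xef
3: ✓ CMP  NZCV=1010
4: · SUBGT
5: ✓ MOVMI  r0←0xbf

FIX = (r4, 0x0f)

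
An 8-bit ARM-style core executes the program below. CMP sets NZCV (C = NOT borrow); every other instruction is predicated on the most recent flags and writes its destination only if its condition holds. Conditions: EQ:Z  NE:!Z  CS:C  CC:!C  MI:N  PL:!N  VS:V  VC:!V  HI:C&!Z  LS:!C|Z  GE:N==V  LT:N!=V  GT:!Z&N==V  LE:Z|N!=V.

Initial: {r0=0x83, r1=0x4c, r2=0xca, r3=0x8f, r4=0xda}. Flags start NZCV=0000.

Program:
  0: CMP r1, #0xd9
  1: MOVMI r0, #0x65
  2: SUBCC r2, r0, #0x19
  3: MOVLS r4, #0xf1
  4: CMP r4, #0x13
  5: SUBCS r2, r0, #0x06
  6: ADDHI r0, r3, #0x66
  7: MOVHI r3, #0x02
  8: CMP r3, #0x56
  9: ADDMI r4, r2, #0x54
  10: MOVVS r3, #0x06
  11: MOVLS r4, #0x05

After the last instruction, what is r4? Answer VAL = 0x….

0: ✓ CMP  NZCV=0000
1: · MOVMI
2: ✓ SUBCC  r2←0x6a
3: ✓ MOVLS  r4←0xf1
4: ✓ CMP  NZCV=1010
5: ✓ SUBCS  r2←0x7d
6: ✓ ADDHI  r0←0xf5
7: ✓ MOVHI  r3←0x02
8: ✓ CMP  NZCV=1000
9: ✓ ADDMI  r4←0xd1
10: · MOVVS
11: ✓ MOVLS  r4←0x05

VAL = 0x05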